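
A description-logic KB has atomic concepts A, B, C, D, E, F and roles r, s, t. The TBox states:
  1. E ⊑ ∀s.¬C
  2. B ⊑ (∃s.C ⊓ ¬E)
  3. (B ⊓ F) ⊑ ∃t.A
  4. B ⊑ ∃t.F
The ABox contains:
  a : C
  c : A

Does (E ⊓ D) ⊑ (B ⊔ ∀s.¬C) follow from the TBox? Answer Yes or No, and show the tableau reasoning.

1. (E ⊓ D) ⊑ (B ⊔ ∀s.¬C)  ⇔  ((E ⊓ D) ⊓ (¬B ⊓ ∃s.C)) unsat w.r.t. T
   all branches close; clash {C, ¬C} at an ∃-successor
2. Hence (E ⊓ D) ⊑ (B ⊔ ∀s.¬C): entailed.

Yes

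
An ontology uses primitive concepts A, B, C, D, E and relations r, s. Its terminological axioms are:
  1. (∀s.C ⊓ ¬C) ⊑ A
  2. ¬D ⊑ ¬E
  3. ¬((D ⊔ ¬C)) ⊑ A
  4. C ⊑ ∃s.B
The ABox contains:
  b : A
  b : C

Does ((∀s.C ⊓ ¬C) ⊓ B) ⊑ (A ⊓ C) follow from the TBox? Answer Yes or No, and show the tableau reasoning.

No

1. ((∀s.C ⊓ ¬C) ⊓ B) ⊑ (A ⊓ C)  ⇔  (((∀s.C ⊓ ¬C) ⊓ B) ⊓ (¬A ⊔ ¬C)) unsat w.r.t. T
   apply at x₀: (∀s.C ⊓ ¬C)⊑A
   open: L(x₀) ⊇ {A, B, D, ¬C, ∀s.C}
2. Hence ((∀s.C ⊓ ¬C) ⊓ B) ⊑ (A ⊓ C): not entailed.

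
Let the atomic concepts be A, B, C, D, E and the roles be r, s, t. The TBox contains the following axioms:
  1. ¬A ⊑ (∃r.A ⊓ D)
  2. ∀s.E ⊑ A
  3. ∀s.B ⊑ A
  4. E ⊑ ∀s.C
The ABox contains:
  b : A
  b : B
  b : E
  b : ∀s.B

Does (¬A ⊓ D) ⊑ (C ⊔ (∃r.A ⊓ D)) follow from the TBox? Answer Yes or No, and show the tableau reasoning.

1. (¬A ⊓ D) ⊑ (C ⊔ (∃r.A ⊓ D))  ⇔  ((¬A ⊓ D) ⊓ (¬C ⊓ (∀r.¬A ⊔ ¬D))) unsat w.r.t. T
   all branches close; clash {D, ¬D} at x₀
2. Hence (¬A ⊓ D) ⊑ (C ⊔ (∃r.A ⊓ D)): entailed.

Yes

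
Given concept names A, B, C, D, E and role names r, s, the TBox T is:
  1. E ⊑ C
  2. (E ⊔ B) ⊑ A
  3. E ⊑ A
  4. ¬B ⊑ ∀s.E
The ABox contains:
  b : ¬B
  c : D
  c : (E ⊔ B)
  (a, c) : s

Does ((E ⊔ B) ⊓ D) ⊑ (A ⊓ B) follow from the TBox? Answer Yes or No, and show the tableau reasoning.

No

1. ((E ⊔ B) ⊓ D) ⊑ (A ⊓ B)  ⇔  (((E ⊔ B) ⊓ D) ⊓ (¬A ⊔ ¬B)) unsat w.r.t. T
   apply at x₀: (E ⊔ B)⊑A
   open: L(x₀) ⊇ {A, C, D, E, ¬B, …}
2. Hence ((E ⊔ B) ⊓ D) ⊑ (A ⊓ B): not entailed.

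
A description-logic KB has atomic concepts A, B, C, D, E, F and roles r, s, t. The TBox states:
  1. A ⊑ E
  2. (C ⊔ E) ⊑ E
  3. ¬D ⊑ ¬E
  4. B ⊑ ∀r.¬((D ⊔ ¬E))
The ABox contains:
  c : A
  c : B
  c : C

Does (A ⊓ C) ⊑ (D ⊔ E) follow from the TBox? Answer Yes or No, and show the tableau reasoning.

1. (A ⊓ C) ⊑ (D ⊔ E)  ⇔  ((A ⊓ C) ⊓ (¬D ⊓ ¬E)) unsat w.r.t. T
   all branches close; clash {E, ¬E} at x₀
2. Hence (A ⊓ C) ⊑ (D ⊔ E): entailed.

Yes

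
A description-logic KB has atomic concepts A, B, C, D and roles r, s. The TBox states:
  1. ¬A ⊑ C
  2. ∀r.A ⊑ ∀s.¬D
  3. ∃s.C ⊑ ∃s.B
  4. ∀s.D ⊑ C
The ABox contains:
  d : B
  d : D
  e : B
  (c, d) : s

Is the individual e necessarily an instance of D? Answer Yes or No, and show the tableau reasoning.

No

1. e : D?  L(e) = {B} ∪ {¬D}
   open: L(e) ⊇ {A, B, ¬D, ∀s.¬C, ∃r.¬A, …} (+ ∃-successors) — e ∉ D possible
2. Hence e : D: not entailed.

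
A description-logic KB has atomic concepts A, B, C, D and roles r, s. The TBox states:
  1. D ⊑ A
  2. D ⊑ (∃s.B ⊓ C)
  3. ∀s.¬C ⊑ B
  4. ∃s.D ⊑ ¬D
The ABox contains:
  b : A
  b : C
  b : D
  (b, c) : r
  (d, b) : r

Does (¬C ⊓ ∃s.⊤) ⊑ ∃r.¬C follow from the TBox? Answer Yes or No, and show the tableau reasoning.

1. (¬C ⊓ ∃s.⊤) ⊑ ∃r.¬C  ⇔  ((¬C ⊓ ∃s.⊤) ⊓ ∀r.C) unsat w.r.t. T
   open: L(x₀) ⊇ {¬C, ¬D, ∀r.C, ∃s.C, ∃s.⊤} (+ ∃-successors)
2. Hence (¬C ⊓ ∃s.⊤) ⊑ ∃r.¬C: not entailed.

No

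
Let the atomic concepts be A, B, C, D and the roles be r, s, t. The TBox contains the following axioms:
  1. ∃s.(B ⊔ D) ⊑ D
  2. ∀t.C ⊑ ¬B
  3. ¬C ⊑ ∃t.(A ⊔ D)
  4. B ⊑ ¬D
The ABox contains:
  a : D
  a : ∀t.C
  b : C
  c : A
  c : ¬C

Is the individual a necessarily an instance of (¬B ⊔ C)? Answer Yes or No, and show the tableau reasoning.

1. a : (¬B ⊔ C)?  L(a) = {D, ∀t.C} ∪ {(B ⊓ ¬C)}
   clash {D, ¬D} at a — a ∈ (¬B ⊔ C)
2. Hence a : (¬B ⊔ C): entailed.

Yes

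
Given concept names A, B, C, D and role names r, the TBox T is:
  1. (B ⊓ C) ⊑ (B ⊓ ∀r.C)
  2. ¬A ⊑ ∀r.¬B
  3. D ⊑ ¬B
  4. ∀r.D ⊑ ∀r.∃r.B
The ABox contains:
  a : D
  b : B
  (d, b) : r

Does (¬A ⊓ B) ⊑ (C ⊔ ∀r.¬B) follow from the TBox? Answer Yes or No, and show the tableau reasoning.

Yes

1. (¬A ⊓ B) ⊑ (C ⊔ ∀r.¬B)  ⇔  ((¬A ⊓ B) ⊓ (¬C ⊓ ∃r.B)) unsat w.r.t. T
   all branches close; clash {B, ¬B} at x₀
2. Hence (¬A ⊓ B) ⊑ (C ⊔ ∀r.¬B): entailed.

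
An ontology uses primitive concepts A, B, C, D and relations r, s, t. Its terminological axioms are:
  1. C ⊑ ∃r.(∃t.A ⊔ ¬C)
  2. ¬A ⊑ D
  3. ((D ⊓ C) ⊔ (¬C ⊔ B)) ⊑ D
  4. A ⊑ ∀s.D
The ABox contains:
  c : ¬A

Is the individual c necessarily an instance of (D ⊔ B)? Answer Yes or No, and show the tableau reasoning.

Yes

1. c : (D ⊔ B)?  L(c) = {¬A} ∪ {(¬D ⊓ ¬B)}
   clash {D, ¬D} at c — c ∈ (D ⊔ B)
2. Hence c : (D ⊔ B): entailed.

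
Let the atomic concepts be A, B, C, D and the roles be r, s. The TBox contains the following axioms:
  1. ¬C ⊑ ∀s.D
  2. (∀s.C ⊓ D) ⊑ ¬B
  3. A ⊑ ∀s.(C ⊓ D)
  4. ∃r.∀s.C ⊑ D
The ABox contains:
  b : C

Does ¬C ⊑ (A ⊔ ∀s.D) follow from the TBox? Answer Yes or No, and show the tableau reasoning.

1. ¬C ⊑ (A ⊔ ∀s.D)  ⇔  (¬C ⊓ (¬A ⊓ ∃s.¬D)) unsat w.r.t. T
   all branches close; clash {D, ¬D} at an ∃-successor
2. Hence ¬C ⊑ (A ⊔ ∀s.D): entailed.

Yes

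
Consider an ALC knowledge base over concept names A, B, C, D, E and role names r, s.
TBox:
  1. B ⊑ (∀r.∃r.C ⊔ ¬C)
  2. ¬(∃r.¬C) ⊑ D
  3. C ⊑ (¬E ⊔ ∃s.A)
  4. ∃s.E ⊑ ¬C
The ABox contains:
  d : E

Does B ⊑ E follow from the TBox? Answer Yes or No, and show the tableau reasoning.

1. B ⊑ E  ⇔  (B ⊓ ¬E) unsat w.r.t. T
   apply at x₀: B⊑(∀r.∃r.C ⊔ ¬C)
   open: L(x₀) ⊇ {B, ¬C, ¬E, ∃r.¬C} (+ ∃-successors)
2. Hence B ⊑ E: not entailed.

No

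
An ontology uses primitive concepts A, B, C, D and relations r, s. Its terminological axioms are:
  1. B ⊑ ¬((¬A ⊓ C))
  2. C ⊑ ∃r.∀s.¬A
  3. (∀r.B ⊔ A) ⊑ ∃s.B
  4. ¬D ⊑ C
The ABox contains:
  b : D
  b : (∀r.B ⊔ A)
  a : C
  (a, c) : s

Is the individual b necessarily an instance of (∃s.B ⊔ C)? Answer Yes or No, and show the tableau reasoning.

Yes

1. b : (∃s.B ⊔ C)?  L(b) = {D, (∀r.B ⊔ A)} ∪ {(∀s.¬B ⊓ ¬C)}
   clash {B, ¬B} at an ∃-successor — b ∈ (∃s.B ⊔ C)
2. Hence b : (∃s.B ⊔ C): entailed.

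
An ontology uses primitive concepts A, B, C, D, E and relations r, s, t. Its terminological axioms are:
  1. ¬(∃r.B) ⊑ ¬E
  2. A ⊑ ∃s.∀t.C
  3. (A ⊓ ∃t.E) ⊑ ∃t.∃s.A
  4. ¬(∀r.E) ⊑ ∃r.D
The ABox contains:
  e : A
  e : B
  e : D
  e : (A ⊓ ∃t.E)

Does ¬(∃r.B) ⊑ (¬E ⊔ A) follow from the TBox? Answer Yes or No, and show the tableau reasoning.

1. ¬(∃r.B) ⊑ (¬E ⊔ A)  ⇔  (∀r.¬B ⊓ (E ⊓ ¬A)) unsat w.r.t. T
   all branches close; clash {E, ¬E} at x₀
2. Hence ¬(∃r.B) ⊑ (¬E ⊔ A): entailed.

Yes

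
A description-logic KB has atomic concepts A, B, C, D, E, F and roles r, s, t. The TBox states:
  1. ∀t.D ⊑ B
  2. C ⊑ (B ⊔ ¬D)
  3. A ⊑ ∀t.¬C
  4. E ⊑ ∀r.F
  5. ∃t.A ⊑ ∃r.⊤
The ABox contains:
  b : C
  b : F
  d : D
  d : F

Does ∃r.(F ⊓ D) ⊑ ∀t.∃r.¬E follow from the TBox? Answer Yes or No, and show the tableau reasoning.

No

1. ∃r.(F ⊓ D) ⊑ ∀t.∃r.¬E  ⇔  (∃r.(F ⊓ D) ⊓ ∃t.∀r.E) unsat w.r.t. T
   open: L(x₀) ⊇ {¬A, ¬C, ¬E, ∀t.¬A, ∃r.(F ⊓ D), …} (+ ∃-successors)
2. Hence ∃r.(F ⊓ D) ⊑ ∀t.∃r.¬E: not entailed.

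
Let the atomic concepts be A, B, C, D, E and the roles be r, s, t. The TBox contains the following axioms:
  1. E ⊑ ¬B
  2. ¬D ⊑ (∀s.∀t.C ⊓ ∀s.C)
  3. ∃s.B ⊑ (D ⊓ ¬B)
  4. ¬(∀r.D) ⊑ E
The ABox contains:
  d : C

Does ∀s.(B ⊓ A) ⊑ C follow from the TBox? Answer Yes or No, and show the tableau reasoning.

1. ∀s.(B ⊓ A) ⊑ C  ⇔  (∀s.(B ⊓ A) ⊓ ¬C) unsat w.r.t. T
   open: L(x₀) ⊇ {D, ¬C, ¬E, ∀r.D, ∀s.(B ⊓ A), …}
2. Hence ∀s.(B ⊓ A) ⊑ C: not entailed.

No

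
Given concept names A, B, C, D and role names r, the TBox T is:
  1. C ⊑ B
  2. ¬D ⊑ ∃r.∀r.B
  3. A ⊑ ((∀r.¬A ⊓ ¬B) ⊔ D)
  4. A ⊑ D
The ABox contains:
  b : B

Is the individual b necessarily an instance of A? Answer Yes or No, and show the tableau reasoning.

No

1. b : A?  L(b) = {B} ∪ {¬A}
   open: L(b) ⊇ {B, D, ¬A} — b ∉ A possible
2. Hence b : A: not entailed.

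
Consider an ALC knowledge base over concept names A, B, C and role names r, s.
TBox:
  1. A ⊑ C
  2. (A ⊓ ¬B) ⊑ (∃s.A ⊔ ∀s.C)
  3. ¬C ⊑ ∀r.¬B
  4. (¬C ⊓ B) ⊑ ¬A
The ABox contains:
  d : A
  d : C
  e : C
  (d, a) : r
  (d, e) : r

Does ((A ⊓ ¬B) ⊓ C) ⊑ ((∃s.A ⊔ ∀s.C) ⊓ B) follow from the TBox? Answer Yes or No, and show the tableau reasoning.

1. ((A ⊓ ¬B) ⊓ C) ⊑ ((∃s.A ⊔ ∀s.C) ⊓ B)  ⇔  (((A ⊓ ¬B) ⊓ C) ⊓ ((∀s.¬A ⊓ ∃s.¬C) ⊔ ¬B)) unsat w.r.t. T
   apply at x₀: (A ⊓ ¬B)⊑(∃s.A ⊔ ∀s.C)
   open: L(x₀) ⊇ {A, C, ¬B, ∃s.A} (+ ∃-successors)
2. Hence ((A ⊓ ¬B) ⊓ C) ⊑ ((∃s.A ⊔ ∀s.C) ⊓ B): not entailed.

No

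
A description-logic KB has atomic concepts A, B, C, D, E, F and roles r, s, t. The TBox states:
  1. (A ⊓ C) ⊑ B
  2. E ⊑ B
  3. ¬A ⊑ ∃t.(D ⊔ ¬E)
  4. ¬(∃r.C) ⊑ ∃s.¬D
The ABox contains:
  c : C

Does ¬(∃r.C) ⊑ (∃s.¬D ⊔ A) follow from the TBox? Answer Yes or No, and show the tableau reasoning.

Yes

1. ¬(∃r.C) ⊑ (∃s.¬D ⊔ A)  ⇔  (∀r.¬C ⊓ (∀s.D ⊓ ¬A)) unsat w.r.t. T
   all branches close; clash {D, ¬D} at an ∃-successor
2. Hence ¬(∃r.C) ⊑ (∃s.¬D ⊔ A): entailed.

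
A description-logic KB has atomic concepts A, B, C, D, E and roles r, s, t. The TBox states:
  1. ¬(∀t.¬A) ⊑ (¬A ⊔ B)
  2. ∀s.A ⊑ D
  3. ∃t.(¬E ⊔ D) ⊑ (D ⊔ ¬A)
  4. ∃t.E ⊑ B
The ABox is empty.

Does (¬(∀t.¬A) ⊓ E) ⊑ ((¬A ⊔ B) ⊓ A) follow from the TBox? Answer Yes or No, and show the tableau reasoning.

No

1. (¬(∀t.¬A) ⊓ E) ⊑ ((¬A ⊔ B) ⊓ A)  ⇔  ((∃t.A ⊓ E) ⊓ ((A ⊓ ¬B) ⊔ ¬A)) unsat w.r.t. T
   apply at x₀: ¬(∀t.¬A)⊑(¬A ⊔ B)
   open: L(x₀) ⊇ {E, ¬A, ∀t.¬E, ∃s.¬A, ∃t.A} (+ ∃-successors)
2. Hence (¬(∀t.¬A) ⊓ E) ⊑ ((¬A ⊔ B) ⊓ A): not entailed.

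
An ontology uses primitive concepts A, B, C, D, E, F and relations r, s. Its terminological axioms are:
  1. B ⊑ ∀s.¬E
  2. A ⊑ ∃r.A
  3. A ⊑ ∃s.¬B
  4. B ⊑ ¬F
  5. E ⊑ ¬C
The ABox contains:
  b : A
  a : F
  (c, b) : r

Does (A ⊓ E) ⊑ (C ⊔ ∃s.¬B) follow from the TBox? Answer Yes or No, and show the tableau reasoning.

Yes

1. (A ⊓ E) ⊑ (C ⊔ ∃s.¬B)  ⇔  ((A ⊓ E) ⊓ (¬C ⊓ ∀s.B)) unsat w.r.t. T
   all branches close; clash {B, ¬B} at an ∃-successor
2. Hence (A ⊓ E) ⊑ (C ⊔ ∃s.¬B): entailed.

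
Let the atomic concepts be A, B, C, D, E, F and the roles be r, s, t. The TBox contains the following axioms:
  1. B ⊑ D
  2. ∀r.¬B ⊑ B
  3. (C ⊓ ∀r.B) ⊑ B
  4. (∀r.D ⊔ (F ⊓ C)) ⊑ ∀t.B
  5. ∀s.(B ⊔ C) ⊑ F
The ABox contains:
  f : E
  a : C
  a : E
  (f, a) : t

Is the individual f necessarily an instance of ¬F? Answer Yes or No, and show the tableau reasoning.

No

1. f : ¬F?  L(f) = {E} ∪ {F}
   open: L(f) ⊇ {E, F, ¬B, ¬C, ∃r.B, …} (+ ∃-successors) — f ∉ ¬F possible
2. Hence f : ¬F: not entailed.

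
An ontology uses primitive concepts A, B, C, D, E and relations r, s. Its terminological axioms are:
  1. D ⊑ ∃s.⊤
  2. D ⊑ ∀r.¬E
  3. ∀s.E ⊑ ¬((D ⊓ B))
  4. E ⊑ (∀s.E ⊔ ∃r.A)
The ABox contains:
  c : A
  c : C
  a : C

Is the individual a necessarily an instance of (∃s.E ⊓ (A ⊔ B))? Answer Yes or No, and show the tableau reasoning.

1. a : (∃s.E ⊓ (A ⊔ B))?  L(a) = {C} ∪ {(∀s.¬E ⊔ (¬A ⊓ ¬B))}
   open: L(a) ⊇ {C, ¬D, ¬E, ∀s.¬E, ∃s.¬E} (+ ∃-successors) — a ∉ (∃s.E ⊓ (A ⊔ B)) possible
2. Hence a : (∃s.E ⊓ (A ⊔ B)): not entailed.

No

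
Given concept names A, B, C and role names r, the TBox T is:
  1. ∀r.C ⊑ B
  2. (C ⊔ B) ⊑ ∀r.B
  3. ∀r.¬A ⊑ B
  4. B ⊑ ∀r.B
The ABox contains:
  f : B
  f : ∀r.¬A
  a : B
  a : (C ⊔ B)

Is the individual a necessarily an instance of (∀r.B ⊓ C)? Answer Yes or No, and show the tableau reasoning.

No

1. a : (∀r.B ⊓ C)?  L(a) = {B, (C ⊔ B)} ∪ {(∃r.¬B ⊔ ¬C)}
   apply at a: (C ⊔ B)⊑∀r.B; B⊑∀r.B
   open: L(a) ⊇ {B, ¬C, ∀r.B} — a ∉ (∀r.B ⊓ C) possible
2. Hence a : (∀r.B ⊓ C): not entailed.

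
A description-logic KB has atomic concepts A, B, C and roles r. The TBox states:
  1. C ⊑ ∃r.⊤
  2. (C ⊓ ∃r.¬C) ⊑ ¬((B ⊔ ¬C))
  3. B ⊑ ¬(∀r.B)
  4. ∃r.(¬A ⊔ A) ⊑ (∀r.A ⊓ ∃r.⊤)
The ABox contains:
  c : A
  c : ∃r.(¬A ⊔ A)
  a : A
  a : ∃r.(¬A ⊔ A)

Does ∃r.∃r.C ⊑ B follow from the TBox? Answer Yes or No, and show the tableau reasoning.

1. ∃r.∃r.C ⊑ B  ⇔  (∃r.∃r.C ⊓ ¬B) unsat w.r.t. T
   open: L(x₀) ⊇ {¬B, ¬C, ∀r.A, ∃r.∃r.C, ∃r.⊤} (+ ∃-successors)
2. Hence ∃r.∃r.C ⊑ B: not entailed.

No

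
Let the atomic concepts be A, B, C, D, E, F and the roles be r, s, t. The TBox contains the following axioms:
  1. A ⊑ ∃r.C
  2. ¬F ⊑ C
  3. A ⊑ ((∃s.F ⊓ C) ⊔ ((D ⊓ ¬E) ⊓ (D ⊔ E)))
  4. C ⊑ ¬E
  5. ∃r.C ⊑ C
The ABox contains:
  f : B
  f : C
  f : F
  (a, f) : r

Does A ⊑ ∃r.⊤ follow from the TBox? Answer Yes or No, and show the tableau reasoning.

1. A ⊑ ∃r.⊤  ⇔  (A ⊓ ∀r.⊥) unsat w.r.t. T
   all branches close; clash ⊥ at an ∃-successor
2. Hence A ⊑ ∃r.⊤: entailed.

Yes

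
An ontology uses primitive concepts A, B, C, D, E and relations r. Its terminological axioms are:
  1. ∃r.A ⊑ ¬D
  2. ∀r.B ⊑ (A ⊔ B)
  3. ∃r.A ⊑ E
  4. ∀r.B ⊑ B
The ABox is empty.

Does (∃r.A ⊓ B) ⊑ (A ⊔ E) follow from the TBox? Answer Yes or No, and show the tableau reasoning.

Yes

1. (∃r.A ⊓ B) ⊑ (A ⊔ E)  ⇔  ((∃r.A ⊓ B) ⊓ (¬A ⊓ ¬E)) unsat w.r.t. T
   all branches close; clash {E, ¬E} at x₀
2. Hence (∃r.A ⊓ B) ⊑ (A ⊔ E): entailed.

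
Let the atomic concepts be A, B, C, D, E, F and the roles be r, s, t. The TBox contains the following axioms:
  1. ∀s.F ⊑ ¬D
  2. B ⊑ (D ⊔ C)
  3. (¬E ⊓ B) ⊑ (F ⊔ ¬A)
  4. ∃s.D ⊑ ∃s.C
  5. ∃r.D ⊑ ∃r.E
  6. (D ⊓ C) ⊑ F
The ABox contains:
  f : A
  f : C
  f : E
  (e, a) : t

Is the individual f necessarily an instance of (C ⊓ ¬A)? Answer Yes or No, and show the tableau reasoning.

No

1. f : (C ⊓ ¬A)?  L(f) = {A, C, E} ∪ {(¬C ⊔ A)}
   open: L(f) ⊇ {A, C, E, ¬B, ¬D, …} — f ∉ (C ⊓ ¬A) possible
2. Hence f : (C ⊓ ¬A): not entailed.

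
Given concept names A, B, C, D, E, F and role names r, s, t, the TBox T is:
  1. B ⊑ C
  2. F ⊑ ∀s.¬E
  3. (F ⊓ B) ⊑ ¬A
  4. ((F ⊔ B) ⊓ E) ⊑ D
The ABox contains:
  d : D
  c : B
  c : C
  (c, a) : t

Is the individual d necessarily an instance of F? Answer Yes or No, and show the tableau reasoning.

1. d : F?  L(d) = {D} ∪ {¬F}
   open: L(d) ⊇ {D, ¬B, ¬F} — d ∉ F possible
2. Hence d : F: not entailed.

No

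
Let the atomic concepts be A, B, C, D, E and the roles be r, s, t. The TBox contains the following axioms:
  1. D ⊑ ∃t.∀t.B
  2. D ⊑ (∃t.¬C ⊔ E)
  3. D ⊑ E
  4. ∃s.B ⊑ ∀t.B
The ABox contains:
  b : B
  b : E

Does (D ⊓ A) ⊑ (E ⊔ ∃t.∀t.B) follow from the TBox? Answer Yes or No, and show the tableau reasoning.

1. (D ⊓ A) ⊑ (E ⊔ ∃t.∀t.B)  ⇔  ((D ⊓ A) ⊓ (¬E ⊓ ∀t.∃t.¬B)) unsat w.r.t. T
   all branches close; clash {E, ¬E} at x₀
2. Hence (D ⊓ A) ⊑ (E ⊔ ∃t.∀t.B): entailed.

Yes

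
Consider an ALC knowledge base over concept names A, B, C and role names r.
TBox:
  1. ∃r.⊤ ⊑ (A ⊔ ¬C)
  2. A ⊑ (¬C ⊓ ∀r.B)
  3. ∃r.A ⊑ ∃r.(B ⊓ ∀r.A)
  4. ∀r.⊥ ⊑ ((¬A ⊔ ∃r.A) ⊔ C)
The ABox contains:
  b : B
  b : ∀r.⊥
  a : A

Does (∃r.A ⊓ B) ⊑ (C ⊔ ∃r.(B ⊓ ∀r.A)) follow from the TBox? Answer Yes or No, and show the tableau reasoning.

1. (∃r.A ⊓ B) ⊑ (C ⊔ ∃r.(B ⊓ ∀r.A))  ⇔  ((∃r.A ⊓ B) ⊓ (¬C ⊓ ∀r.(¬B ⊔ ∃r.¬A))) unsat w.r.t. T
   all branches close; clash {C, ¬C} at x₀
2. Hence (∃r.A ⊓ B) ⊑ (C ⊔ ∃r.(B ⊓ ∀r.A)): entailed.

Yes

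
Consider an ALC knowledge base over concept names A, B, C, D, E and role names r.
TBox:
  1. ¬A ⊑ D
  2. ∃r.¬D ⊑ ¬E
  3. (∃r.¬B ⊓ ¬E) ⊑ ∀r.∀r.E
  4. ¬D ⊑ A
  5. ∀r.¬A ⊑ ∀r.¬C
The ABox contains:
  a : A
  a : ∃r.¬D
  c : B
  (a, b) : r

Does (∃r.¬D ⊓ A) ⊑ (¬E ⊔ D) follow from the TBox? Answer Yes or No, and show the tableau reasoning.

1. (∃r.¬D ⊓ A) ⊑ (¬E ⊔ D)  ⇔  ((∃r.¬D ⊓ A) ⊓ (E ⊓ ¬D)) unsat w.r.t. T
   all branches close; clash {E, ¬E} at x₀
2. Hence (∃r.¬D ⊓ A) ⊑ (¬E ⊔ D): entailed.

Yes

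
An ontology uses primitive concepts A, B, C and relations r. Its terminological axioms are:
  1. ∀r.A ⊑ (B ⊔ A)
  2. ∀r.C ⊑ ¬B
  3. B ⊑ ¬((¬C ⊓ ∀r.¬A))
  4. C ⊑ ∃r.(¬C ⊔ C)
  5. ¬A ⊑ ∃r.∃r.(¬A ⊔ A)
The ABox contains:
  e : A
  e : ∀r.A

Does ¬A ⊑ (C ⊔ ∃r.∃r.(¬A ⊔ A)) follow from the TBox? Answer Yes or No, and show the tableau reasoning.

Yes

1. ¬A ⊑ (C ⊔ ∃r.∃r.(¬A ⊔ A))  ⇔  (¬A ⊓ (¬C ⊓ ∀r.∀r.(A ⊓ ¬A))) unsat w.r.t. T
   all branches close; clash {A, ¬A} at x₀
2. Hence ¬A ⊑ (C ⊔ ∃r.∃r.(¬A ⊔ A)): entailed.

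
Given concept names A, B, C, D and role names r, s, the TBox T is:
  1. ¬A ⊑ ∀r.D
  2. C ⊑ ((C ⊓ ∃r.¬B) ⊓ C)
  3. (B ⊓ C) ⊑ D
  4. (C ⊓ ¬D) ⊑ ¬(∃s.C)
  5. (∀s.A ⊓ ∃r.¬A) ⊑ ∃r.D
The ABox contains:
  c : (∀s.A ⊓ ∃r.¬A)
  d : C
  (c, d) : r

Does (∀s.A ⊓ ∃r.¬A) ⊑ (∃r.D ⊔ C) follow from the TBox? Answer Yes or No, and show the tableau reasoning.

1. (∀s.A ⊓ ∃r.¬A) ⊑ (∃r.D ⊔ C)  ⇔  ((∀s.A ⊓ ∃r.¬A) ⊓ (∀r.¬D ⊓ ¬C)) unsat w.r.t. T
   all branches close; clash {D, ¬D} at an ∃-successor
2. Hence (∀s.A ⊓ ∃r.¬A) ⊑ (∃r.D ⊔ C): entailed.

Yes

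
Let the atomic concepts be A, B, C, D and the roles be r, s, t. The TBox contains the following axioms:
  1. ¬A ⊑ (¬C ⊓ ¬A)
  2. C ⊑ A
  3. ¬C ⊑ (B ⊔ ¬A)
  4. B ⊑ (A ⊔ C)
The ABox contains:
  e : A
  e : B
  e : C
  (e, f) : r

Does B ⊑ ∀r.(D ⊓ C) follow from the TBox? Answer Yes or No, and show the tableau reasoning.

1. B ⊑ ∀r.(D ⊓ C)  ⇔  (B ⊓ ∃r.(¬D ⊔ ¬C)) unsat w.r.t. T
   apply at x₀: B⊑(A ⊔ C)
   open: L(x₀) ⊇ {A, B, C, ∃r.(¬D ⊔ ¬C)} (+ ∃-successors)
2. Hence B ⊑ ∀r.(D ⊓ C): not entailed.

No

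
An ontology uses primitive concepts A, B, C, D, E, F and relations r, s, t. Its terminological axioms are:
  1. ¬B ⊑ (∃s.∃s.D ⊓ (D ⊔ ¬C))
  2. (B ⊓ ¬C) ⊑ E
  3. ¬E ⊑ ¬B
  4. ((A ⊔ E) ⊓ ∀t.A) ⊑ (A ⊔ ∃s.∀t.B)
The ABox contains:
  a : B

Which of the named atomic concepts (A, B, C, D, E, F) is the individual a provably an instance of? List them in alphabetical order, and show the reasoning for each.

{B, E}

1. a : A?  L(a) = {B} ∪ {¬A}
   open: L(a) ⊇ {B, E, ¬A, ∃t.¬A} (+ ∃-successors) — a ∉ A possible
2. a : B?  L(a) = {B} ∪ {¬B}
   clash {B, ¬B} at a — a ∈ B
3. a : C?  L(a) = {B} ∪ {¬C}
   open: L(a) ⊇ {B, E, ¬C, ∃t.¬A} (+ ∃-successors) — a ∉ C possible
4. a : D?  L(a) = {B} ∪ {¬D}
   open: L(a) ⊇ {B, E, ¬D, ∃t.¬A} (+ ∃-successors) — a ∉ D possible
5. a : E?  L(a) = {B} ∪ {¬E}
   clash {B, ¬B} at a — a ∈ E
6. a : F?  L(a) = {B} ∪ {¬F}
   open: L(a) ⊇ {B, E, ¬F, ∃t.¬A} (+ ∃-successors) — a ∉ F possible
7. Entailed for a: {B, E}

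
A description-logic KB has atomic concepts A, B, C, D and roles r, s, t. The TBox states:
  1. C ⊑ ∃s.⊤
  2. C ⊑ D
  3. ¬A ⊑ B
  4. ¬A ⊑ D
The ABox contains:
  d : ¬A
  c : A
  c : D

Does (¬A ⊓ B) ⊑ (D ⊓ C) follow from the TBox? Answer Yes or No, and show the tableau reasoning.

No

1. (¬A ⊓ B) ⊑ (D ⊓ C)  ⇔  ((¬A ⊓ B) ⊓ (¬D ⊔ ¬C)) unsat w.r.t. T
   apply at x₀: ¬A⊑D
   open: L(x₀) ⊇ {B, D, ¬A, ¬C}
2. Hence (¬A ⊓ B) ⊑ (D ⊓ C): not entailed.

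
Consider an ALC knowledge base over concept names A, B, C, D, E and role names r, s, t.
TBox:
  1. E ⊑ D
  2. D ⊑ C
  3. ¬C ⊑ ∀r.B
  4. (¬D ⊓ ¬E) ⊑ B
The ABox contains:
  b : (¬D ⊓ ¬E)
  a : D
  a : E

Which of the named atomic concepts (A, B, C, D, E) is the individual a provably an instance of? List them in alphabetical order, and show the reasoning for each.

{C, D, E}

1. a : A?  L(a) = {D, E} ∪ {¬A}
   apply at a: D⊑C
   open: L(a) ⊇ {C, D, E, ¬A} — a ∉ A possible
2. a : B?  L(a) = {D, E} ∪ {¬B}
   apply at a: D⊑C
   open: L(a) ⊇ {C, D, E, ¬B} — a ∉ B possible
3. a : C?  L(a) = {D, E} ∪ {¬C}
   clash {C, ¬C} at a — a ∈ C
4. a : D?  L(a) = {D, E} ∪ {¬D}
   clash {D, ¬D} at a — a ∈ D
5. a : E?  L(a) = {D, E} ∪ {¬E}
   clash {E, ¬E} at a — a ∈ E
6. Entailed for a: {C, D, E}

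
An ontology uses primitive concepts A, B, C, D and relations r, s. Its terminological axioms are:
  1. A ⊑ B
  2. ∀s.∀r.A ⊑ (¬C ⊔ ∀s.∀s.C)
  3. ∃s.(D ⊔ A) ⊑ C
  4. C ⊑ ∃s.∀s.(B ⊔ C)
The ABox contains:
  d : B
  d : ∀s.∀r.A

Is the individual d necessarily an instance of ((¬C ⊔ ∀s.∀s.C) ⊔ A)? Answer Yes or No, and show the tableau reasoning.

Yes

1. d : ((¬C ⊔ ∀s.∀s.C) ⊔ A)?  L(d) = {B, ∀s.∀r.A} ∪ {((C ⊓ ∃s.∃s.¬C) ⊓ ¬A)}
   clash {C, ¬C} at an ∃-successor — d ∈ ((¬C ⊔ ∀s.∀s.C) ⊔ A)
2. Hence d : ((¬C ⊔ ∀s.∀s.C) ⊔ A): entailed.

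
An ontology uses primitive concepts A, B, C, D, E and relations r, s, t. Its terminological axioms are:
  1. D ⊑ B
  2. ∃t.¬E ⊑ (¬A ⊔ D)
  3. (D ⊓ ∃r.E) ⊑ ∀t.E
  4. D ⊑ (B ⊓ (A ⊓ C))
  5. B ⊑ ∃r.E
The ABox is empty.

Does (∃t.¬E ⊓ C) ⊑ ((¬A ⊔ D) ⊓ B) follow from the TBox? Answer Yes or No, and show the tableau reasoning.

No

1. (∃t.¬E ⊓ C) ⊑ ((¬A ⊔ D) ⊓ B)  ⇔  ((∃t.¬E ⊓ C) ⊓ ((A ⊓ ¬D) ⊔ ¬B)) unsat w.r.t. T
   apply at x₀: ∃t.¬E⊑(¬A ⊔ D)
   open: L(x₀) ⊇ {C, ¬A, ¬B, ¬D, ∃t.¬E} (+ ∃-successors)
2. Hence (∃t.¬E ⊓ C) ⊑ ((¬A ⊔ D) ⊓ B): not entailed.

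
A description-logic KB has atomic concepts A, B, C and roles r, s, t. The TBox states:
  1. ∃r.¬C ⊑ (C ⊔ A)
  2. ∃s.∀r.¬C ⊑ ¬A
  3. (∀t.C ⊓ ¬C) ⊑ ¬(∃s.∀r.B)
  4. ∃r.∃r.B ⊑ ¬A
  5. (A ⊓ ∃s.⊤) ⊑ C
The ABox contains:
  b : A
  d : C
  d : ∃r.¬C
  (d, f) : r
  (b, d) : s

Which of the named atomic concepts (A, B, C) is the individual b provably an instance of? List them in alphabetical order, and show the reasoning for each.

1. b : A?  L(b) = {A} ∪ {¬A}
   clash {A, ¬A} at b — b ∈ A
2. b : B?  L(b) = {A} ∪ {¬B}
   open: L(b) ⊇ {A, C, ¬B, ∀r.C, ∀r.∀r.¬B, …} — b ∉ B possible
3. b : C?  L(b) = {A} ∪ {¬C}
   clash {C, ¬C} at b — b ∈ C
4. Entailed for b: {A, C}

{A, C}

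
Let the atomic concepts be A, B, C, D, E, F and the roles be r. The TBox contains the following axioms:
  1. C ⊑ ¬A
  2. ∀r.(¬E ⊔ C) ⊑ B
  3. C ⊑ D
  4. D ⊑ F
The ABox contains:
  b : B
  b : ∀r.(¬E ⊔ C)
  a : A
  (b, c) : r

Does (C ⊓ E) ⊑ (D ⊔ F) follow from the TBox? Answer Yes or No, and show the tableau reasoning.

1. (C ⊓ E) ⊑ (D ⊔ F)  ⇔  ((C ⊓ E) ⊓ (¬D ⊓ ¬F)) unsat w.r.t. T
   all branches close; clash {D, ¬D} at x₀
2. Hence (C ⊓ E) ⊑ (D ⊔ F): entailed.

Yes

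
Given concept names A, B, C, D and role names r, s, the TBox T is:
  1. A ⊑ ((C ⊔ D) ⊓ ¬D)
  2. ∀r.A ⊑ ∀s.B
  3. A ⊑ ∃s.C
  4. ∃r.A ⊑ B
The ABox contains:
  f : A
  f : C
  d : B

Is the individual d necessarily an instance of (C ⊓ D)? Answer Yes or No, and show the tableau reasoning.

No

1. d : (C ⊓ D)?  L(d) = {B} ∪ {(¬C ⊔ ¬D)}
   open: L(d) ⊇ {B, ¬A, ¬C, ∃r.¬A} (+ ∃-successors) — d ∉ (C ⊓ D) possible
2. Hence d : (C ⊓ D): not entailed.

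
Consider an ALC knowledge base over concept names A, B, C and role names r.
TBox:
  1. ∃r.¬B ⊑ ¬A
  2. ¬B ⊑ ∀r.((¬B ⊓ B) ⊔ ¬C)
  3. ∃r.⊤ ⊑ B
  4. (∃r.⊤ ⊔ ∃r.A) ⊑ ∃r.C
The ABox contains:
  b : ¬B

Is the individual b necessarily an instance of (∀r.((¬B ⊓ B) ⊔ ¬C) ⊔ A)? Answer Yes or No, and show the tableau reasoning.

1. b : (∀r.((¬B ⊓ B) ⊔ ¬C) ⊔ A)?  L(b) = {¬B} ∪ {(∃r.((B ⊔ ¬B) ⊓ C) ⊓ ¬A)}
   clash {B, ¬B} at b — b ∈ (∀r.((¬B ⊓ B) ⊔ ¬C) ⊔ A)
2. Hence b : (∀r.((¬B ⊓ B) ⊔ ¬C) ⊔ A): entailed.

Yes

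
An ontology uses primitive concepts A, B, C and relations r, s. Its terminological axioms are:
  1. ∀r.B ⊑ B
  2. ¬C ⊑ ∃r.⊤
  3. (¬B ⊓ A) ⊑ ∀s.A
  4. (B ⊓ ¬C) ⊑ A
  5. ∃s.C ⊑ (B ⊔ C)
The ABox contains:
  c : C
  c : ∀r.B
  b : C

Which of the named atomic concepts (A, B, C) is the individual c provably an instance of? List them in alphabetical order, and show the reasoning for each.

{B, C}

1. c : A?  L(c) = {C, ∀r.B} ∪ {¬A}
   apply at c: ∀r.B⊑B
   open: L(c) ⊇ {B, C, ¬A, ∀r.B, ∀s.¬C} — c ∉ A possible
2. c : B?  L(c) = {C, ∀r.B} ∪ {¬B}
   clash {B, ¬B} at c — c ∈ B
3. c : C?  L(c) = {C, ∀r.B} ∪ {¬C}
   clash {C, ¬C} at c — c ∈ C
4. Entailed for c: {B, C}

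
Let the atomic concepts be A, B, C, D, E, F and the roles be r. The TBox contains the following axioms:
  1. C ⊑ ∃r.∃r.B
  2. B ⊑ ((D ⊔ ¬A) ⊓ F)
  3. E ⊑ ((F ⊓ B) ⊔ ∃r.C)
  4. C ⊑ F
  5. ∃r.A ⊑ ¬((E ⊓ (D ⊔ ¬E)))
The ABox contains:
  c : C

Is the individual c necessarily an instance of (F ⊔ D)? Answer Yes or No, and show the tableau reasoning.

Yes

1. c : (F ⊔ D)?  L(c) = {C} ∪ {(¬F ⊓ ¬D)}
   clash {F, ¬F} at c — c ∈ (F ⊔ D)
2. Hence c : (F ⊔ D): entailed.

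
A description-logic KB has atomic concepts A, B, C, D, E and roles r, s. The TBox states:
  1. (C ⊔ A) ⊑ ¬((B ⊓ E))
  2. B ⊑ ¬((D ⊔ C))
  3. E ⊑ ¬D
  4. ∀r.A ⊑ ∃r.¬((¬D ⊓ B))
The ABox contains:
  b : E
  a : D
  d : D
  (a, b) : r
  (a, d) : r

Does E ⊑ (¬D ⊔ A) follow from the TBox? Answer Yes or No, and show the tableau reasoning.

Yes

1. E ⊑ (¬D ⊔ A)  ⇔  (E ⊓ (D ⊓ ¬A)) unsat w.r.t. T
   all branches close; clash {D, ¬D} at x₀
2. Hence E ⊑ (¬D ⊔ A): entailed.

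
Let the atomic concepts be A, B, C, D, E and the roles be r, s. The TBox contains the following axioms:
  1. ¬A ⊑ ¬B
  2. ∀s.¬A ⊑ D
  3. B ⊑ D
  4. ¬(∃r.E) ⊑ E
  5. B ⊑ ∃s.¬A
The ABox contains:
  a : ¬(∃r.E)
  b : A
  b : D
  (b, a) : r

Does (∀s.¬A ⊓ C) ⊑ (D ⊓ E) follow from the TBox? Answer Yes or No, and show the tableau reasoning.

1. (∀s.¬A ⊓ C) ⊑ (D ⊓ E)  ⇔  ((∀s.¬A ⊓ C) ⊓ (¬D ⊔ ¬E)) unsat w.r.t. T
   apply at x₀: ∀s.¬A⊑D
   open: L(x₀) ⊇ {A, C, D, ¬B, ¬E, …} (+ ∃-successors)
2. Hence (∀s.¬A ⊓ C) ⊑ (D ⊓ E): not entailed.

No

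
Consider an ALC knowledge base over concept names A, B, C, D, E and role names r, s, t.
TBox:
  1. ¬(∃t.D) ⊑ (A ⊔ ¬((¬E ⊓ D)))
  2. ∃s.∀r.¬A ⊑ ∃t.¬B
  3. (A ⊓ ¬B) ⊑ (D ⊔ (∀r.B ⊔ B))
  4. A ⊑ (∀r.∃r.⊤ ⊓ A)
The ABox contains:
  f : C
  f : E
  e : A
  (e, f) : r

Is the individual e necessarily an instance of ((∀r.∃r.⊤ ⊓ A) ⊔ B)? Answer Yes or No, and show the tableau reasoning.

Yes

1. e : ((∀r.∃r.⊤ ⊓ A) ⊔ B)?  L(e) = {A} ∪ {((∃r.∀r.⊥ ⊔ ¬A) ⊓ ¬B)}
   clash {A, ¬A} at e — e ∈ ((∀r.∃r.⊤ ⊓ A) ⊔ B)
2. Hence e : ((∀r.∃r.⊤ ⊓ A) ⊔ B): entailed.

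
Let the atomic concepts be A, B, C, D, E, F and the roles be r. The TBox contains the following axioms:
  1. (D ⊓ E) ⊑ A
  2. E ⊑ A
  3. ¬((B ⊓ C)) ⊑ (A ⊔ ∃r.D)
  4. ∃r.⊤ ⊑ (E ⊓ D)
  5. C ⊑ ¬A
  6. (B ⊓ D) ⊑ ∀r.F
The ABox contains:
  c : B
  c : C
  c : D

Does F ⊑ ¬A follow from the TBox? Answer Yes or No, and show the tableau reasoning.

No

1. F ⊑ ¬A  ⇔  (F ⊓ A) unsat w.r.t. T
   open: L(x₀) ⊇ {A, F, ¬B, ¬C, ∀r.⊥}
2. Hence F ⊑ ¬A: not entailed.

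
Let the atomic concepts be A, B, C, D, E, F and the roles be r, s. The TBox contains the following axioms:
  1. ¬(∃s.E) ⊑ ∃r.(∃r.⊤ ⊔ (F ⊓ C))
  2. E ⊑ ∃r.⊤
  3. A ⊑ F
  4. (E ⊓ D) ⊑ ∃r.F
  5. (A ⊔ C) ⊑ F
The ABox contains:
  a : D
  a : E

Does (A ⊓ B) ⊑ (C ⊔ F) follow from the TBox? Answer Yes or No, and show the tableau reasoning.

Yes

1. (A ⊓ B) ⊑ (C ⊔ F)  ⇔  ((A ⊓ B) ⊓ (¬C ⊓ ¬F)) unsat w.r.t. T
   all branches close; clash {F, ¬F} at x₀
2. Hence (A ⊓ B) ⊑ (C ⊔ F): entailed.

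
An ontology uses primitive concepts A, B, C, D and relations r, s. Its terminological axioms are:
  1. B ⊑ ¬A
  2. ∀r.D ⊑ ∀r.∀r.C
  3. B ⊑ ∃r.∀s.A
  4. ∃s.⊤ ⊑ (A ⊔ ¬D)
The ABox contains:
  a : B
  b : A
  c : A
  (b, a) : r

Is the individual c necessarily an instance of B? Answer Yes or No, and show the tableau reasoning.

No

1. c : B?  L(c) = {A} ∪ {¬B}
   open: L(c) ⊇ {A, ¬B, ∀s.⊥, ∃r.¬D} (+ ∃-successors) — c ∉ B possible
2. Hence c : B: not entailed.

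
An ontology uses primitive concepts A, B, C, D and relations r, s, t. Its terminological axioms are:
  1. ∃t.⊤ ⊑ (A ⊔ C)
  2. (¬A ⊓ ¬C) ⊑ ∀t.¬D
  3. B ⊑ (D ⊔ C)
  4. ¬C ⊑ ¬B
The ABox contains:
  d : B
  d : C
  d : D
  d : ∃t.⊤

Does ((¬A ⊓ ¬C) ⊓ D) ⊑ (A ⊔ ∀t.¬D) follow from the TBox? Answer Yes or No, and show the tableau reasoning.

1. ((¬A ⊓ ¬C) ⊓ D) ⊑ (A ⊔ ∀t.¬D)  ⇔  (((¬A ⊓ ¬C) ⊓ D) ⊓ (¬A ⊓ ∃t.D)) unsat w.r.t. T
   all branches close; clash {C, ¬C} at x₀
2. Hence ((¬A ⊓ ¬C) ⊓ D) ⊑ (A ⊔ ∀t.¬D): entailed.

Yes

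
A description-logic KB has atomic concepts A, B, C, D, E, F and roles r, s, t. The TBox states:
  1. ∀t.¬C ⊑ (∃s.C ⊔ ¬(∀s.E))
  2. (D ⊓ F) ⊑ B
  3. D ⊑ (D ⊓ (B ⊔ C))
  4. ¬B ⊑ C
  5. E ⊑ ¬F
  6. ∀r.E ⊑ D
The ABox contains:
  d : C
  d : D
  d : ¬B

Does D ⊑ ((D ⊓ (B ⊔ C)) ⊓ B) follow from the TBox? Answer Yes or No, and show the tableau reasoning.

No

1. D ⊑ ((D ⊓ (B ⊔ C)) ⊓ B)  ⇔  (D ⊓ ((¬D ⊔ (¬B ⊓ ¬C)) ⊔ ¬B)) unsat w.r.t. T
   apply at x₀: D⊑(D ⊓ (B ⊔ C))
   open: L(x₀) ⊇ {C, D, ¬B, ¬E, ¬F, …} (+ ∃-successors)
2. Hence D ⊑ ((D ⊓ (B ⊔ C)) ⊓ B): not entailed.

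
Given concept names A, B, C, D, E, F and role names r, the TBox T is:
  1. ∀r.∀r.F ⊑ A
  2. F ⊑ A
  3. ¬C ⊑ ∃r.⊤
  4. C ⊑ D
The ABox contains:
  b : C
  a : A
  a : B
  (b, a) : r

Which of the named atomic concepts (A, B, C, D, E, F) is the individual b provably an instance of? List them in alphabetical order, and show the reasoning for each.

1. b : A?  L(b) = {C} ∪ {¬A}
   apply at b: C⊑D
   open: L(b) ⊇ {C, D, ¬A, ¬F, ∃r.∃r.¬F} (+ ∃-successors) — b ∉ A possible
2. b : B?  L(b) = {C} ∪ {¬B}
   apply at b: C⊑D
   open: L(b) ⊇ {C, D, ¬B, ¬F, ∃r.∃r.¬F} (+ ∃-successors) — b ∉ B possible
3. b : C?  L(b) = {C} ∪ {¬C}
   clash {C, ¬C} at b — b ∈ C
4. b : D?  L(b) = {C} ∪ {¬D}
   clash {D, ¬D} at b — b ∈ D
5. b : E?  L(b) = {C} ∪ {¬E}
   apply at b: C⊑D
   open: L(b) ⊇ {C, D, ¬E, ¬F, ∃r.∃r.¬F} (+ ∃-successors) — b ∉ E possible
6. b : F?  L(b) = {C} ∪ {¬F}
   apply at b: C⊑D
   open: L(b) ⊇ {C, D, ¬F, ∃r.∃r.¬F} (+ ∃-successors) — b ∉ F possible
7. Entailed for b: {C, D}

{C, D}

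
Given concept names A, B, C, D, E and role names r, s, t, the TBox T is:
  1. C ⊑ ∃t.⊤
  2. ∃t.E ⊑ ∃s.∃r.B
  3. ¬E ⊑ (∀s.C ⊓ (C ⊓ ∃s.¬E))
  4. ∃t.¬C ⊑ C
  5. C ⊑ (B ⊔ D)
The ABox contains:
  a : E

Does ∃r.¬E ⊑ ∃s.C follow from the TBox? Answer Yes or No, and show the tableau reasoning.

No

1. ∃r.¬E ⊑ ∃s.C  ⇔  (∃r.¬E ⊓ ∀s.¬C) unsat w.r.t. T
   open: L(x₀) ⊇ {E, ¬C, ∀s.¬C, ∀t.C, ∀t.¬E, …} (+ ∃-successors)
2. Hence ∃r.¬E ⊑ ∃s.C: not entailed.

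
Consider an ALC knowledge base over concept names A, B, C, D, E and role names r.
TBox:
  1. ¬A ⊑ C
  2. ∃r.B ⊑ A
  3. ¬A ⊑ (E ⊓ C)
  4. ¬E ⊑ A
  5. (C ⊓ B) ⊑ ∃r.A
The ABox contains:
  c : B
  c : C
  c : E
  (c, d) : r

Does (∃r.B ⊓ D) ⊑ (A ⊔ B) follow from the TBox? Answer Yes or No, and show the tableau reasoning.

Yes

1. (∃r.B ⊓ D) ⊑ (A ⊔ B)  ⇔  ((∃r.B ⊓ D) ⊓ (¬A ⊓ ¬B)) unsat w.r.t. T
   all branches close; clash {A, ¬A} at x₀
2. Hence (∃r.B ⊓ D) ⊑ (A ⊔ B): entailed.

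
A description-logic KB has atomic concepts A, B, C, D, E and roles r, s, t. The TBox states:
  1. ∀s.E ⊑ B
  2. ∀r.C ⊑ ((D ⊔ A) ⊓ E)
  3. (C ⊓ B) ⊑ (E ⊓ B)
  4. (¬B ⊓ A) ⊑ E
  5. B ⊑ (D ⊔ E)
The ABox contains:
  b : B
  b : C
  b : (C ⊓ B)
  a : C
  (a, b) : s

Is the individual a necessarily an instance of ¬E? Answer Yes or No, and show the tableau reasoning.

No

1. a : ¬E?  L(a) = {C} ∪ {E}
   open: L(a) ⊇ {C, E, ¬B, ∃r.¬C, ∃s.¬E} (+ ∃-successors) — a ∉ ¬E possible
2. Hence a : ¬E: not entailed.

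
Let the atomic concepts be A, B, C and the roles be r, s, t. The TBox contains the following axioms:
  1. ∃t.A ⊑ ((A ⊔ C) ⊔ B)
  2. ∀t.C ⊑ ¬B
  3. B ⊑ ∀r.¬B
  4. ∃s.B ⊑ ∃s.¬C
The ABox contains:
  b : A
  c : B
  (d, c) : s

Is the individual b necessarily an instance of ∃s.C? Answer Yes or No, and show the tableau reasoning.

1. b : ∃s.C?  L(b) = {A} ∪ {∀s.¬C}
   open: L(b) ⊇ {A, ¬B, ∀s.¬B, ∀s.¬C, ∀t.¬A} — b ∉ ∃s.C possible
2. Hence b : ∃s.C: not entailed.

No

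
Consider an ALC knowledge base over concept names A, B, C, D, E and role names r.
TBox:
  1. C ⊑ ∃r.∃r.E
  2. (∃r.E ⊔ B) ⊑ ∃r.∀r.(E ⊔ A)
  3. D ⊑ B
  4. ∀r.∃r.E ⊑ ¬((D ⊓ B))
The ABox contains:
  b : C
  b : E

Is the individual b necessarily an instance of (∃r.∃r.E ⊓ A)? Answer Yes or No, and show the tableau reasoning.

1. b : (∃r.∃r.E ⊓ A)?  L(b) = {C, E} ∪ {(∀r.∀r.¬E ⊔ ¬A)}
   apply at b: C⊑∃r.∃r.E
   open: L(b) ⊇ {C, E, ¬A, ¬B, ¬D, …} (+ ∃-successors) — b ∉ (∃r.∃r.E ⊓ A) possible
2. Hence b : (∃r.∃r.E ⊓ A): not entailed.

No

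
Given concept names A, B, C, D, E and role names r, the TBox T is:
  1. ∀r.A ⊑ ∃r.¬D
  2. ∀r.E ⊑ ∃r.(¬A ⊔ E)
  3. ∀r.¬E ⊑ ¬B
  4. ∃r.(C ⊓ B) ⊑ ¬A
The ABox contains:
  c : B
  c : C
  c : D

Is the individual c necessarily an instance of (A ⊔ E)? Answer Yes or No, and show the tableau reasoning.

No

1. c : (A ⊔ E)?  L(c) = {B, C, D} ∪ {(¬A ⊓ ¬E)}
   open: L(c) ⊇ {B, C, D, ¬A, ¬E, …} (+ ∃-successors) — c ∉ (A ⊔ E) possible
2. Hence c : (A ⊔ E): not entailed.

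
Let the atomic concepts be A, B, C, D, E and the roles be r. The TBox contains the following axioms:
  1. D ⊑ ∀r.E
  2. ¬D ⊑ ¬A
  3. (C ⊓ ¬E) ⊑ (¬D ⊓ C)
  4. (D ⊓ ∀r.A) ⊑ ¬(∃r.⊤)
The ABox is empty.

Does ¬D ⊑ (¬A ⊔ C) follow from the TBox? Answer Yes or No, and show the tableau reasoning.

1. ¬D ⊑ (¬A ⊔ C)  ⇔  (¬D ⊓ (A ⊓ ¬C)) unsat w.r.t. T
   all branches close; clash {A, ¬A} at x₀
2. Hence ¬D ⊑ (¬A ⊔ C): entailed.

Yes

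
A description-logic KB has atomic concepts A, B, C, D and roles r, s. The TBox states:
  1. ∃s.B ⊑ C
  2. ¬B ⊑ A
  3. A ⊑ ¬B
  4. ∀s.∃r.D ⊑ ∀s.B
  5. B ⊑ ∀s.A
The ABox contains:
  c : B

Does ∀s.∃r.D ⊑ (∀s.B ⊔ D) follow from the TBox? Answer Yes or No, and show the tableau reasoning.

Yes

1. ∀s.∃r.D ⊑ (∀s.B ⊔ D)  ⇔  (∀s.∃r.D ⊓ (∃s.¬B ⊓ ¬D)) unsat w.r.t. T
   all branches close; clash {B, ¬B} at an ∃-successor
2. Hence ∀s.∃r.D ⊑ (∀s.B ⊔ D): entailed.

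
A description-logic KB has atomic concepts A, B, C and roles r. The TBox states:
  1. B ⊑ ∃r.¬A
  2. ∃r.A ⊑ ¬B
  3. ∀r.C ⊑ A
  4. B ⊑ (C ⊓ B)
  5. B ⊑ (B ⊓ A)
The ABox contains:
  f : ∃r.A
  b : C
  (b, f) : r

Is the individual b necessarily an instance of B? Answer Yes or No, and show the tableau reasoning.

No

1. b : B?  L(b) = {C} ∪ {¬B}
   open: L(b) ⊇ {C, ¬B, ∃r.¬C} (+ ∃-successors) — b ∉ B possible
2. Hence b : B: not entailed.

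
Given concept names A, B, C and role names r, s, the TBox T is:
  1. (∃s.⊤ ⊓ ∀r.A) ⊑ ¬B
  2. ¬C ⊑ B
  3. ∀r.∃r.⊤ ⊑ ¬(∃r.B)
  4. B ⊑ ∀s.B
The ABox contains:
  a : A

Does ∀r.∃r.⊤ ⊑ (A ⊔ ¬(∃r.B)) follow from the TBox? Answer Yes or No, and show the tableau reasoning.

1. ∀r.∃r.⊤ ⊑ (A ⊔ ¬(∃r.B))  ⇔  (∀r.∃r.⊤ ⊓ (¬A ⊓ ∃r.B)) unsat w.r.t. T
   all branches close; clash {B, ¬B} at x₀
2. Hence ∀r.∃r.⊤ ⊑ (A ⊔ ¬(∃r.B)): entailed.

Yes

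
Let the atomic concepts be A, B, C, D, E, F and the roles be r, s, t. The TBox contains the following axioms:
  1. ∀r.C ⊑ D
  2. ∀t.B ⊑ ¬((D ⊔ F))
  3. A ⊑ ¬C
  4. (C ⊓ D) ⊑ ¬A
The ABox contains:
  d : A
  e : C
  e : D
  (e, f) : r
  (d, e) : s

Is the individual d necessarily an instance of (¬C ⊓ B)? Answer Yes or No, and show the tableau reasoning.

1. d : (¬C ⊓ B)?  L(d) = {A} ∪ {(C ⊔ ¬B)}
   apply at d: A⊑¬C
   open: L(d) ⊇ {A, ¬B, ¬C, ∃r.¬C, ∃t.¬B} (+ ∃-successors) — d ∉ (¬C ⊓ B) possible
2. Hence d : (¬C ⊓ B): not entailed.

No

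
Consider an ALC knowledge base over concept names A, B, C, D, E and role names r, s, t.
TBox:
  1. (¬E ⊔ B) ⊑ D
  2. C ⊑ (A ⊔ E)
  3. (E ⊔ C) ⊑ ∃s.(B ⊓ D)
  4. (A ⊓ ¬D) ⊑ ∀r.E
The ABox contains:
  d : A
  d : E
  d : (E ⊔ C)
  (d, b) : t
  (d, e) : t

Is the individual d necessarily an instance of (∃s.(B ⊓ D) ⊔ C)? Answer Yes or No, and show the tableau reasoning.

Yes

1. d : (∃s.(B ⊓ D) ⊔ C)?  L(d) = {A, E, (E ⊔ C)} ∪ {(∀s.(¬B ⊔ ¬D) ⊓ ¬C)}
   clash {D, ¬D} at an ∃-successor — d ∈ (∃s.(B ⊓ D) ⊔ C)
2. Hence d : (∃s.(B ⊓ D) ⊔ C): entailed.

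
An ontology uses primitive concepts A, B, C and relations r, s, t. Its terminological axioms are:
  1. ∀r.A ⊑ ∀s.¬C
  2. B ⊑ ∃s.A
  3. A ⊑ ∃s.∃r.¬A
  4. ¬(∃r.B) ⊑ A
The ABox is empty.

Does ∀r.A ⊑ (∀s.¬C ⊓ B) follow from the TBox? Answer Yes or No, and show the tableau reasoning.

1. ∀r.A ⊑ (∀s.¬C ⊓ B)  ⇔  (∀r.A ⊓ (∃s.C ⊔ ¬B)) unsat w.r.t. T
   apply at x₀: ∀r.A⊑∀s.¬C
   open: L(x₀) ⊇ {¬A, ¬B, ∀r.A, ∀s.¬C, ∃r.B} (+ ∃-successors)
2. Hence ∀r.A ⊑ (∀s.¬C ⊓ B): not entailed.

No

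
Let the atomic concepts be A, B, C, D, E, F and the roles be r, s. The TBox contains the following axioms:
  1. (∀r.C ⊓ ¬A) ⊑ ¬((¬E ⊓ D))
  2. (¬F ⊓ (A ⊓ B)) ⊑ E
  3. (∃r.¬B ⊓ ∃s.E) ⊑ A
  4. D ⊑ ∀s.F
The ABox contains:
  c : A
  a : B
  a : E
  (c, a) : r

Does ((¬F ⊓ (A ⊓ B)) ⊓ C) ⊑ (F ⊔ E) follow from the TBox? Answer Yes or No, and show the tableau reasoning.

Yes

1. ((¬F ⊓ (A ⊓ B)) ⊓ C) ⊑ (F ⊔ E)  ⇔  (((¬F ⊓ (A ⊓ B)) ⊓ C) ⊓ (¬F ⊓ ¬E)) unsat w.r.t. T
   all branches close; clash {E, ¬E} at x₀
2. Hence ((¬F ⊓ (A ⊓ B)) ⊓ C) ⊑ (F ⊔ E): entailed.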